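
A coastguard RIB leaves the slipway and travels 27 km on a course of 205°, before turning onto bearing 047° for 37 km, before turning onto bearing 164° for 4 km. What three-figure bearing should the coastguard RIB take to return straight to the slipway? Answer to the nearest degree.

280°

Leg 1 (205°, 27 km): east 27 sin 205° = -11.41, north 27 cos 205° = -24.47
Leg 2 (047°, 37 km): east 37 sin 47° = 27.06, north 37 cos 47° = 25.23
Leg 3 (164°, 4 km): east 4 sin 164° = 1.10, north 4 cos 164° = -3.85
Net displacement: 16.75 east, -3.08 north. Direction back to start is (-16.75, 3.08): bearing = atan2(-16.75, 3.08) mod 360° = 280.42° ≈ 280°.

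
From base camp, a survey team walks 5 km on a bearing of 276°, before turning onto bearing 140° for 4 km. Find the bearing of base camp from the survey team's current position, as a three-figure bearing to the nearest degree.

043°

Leg 1 (276°, 5 km): east 5 sin 276° = -4.97, north 5 cos 276° = 0.52
Leg 2 (140°, 4 km): east 4 sin 140° = 2.57, north 4 cos 140° = -3.06
Net displacement: -2.40 east, -2.54 north. Direction back to start is (2.40, 2.54): bearing = atan2(2.40, 2.54) mod 360° = 43.38° ≈ 043°.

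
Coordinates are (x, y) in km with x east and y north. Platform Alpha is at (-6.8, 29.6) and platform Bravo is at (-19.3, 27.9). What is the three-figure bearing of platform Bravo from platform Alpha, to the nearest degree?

Δeast = -19.3 − -6.8 = -12.50; Δnorth = 27.9 − 29.6 = -1.70.
Bearing = atan2(Δeast, Δnorth) mod 360° = 262.26° ≈ 262°.

262°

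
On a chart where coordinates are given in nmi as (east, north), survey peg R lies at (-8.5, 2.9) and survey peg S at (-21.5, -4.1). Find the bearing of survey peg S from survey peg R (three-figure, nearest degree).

Δeast = -21.5 − -8.5 = -13.00; Δnorth = -4.1 − 2.9 = -7.00.
Bearing = atan2(Δeast, Δnorth) mod 360° = 241.70° ≈ 242°.

242°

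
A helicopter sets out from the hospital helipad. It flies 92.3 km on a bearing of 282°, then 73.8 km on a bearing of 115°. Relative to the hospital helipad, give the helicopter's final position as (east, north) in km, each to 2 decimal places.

(-23.40, -12.00)

Leg 1 (282°, 92.3 km): east 92.3 sin 282° = -90.28, north 92.3 cos 282° = 19.19
Leg 2 (115°, 73.8 km): east 73.8 sin 115° = 66.89, north 73.8 cos 115° = -31.19
Summing: -23.40 km east, -12.00 km north → (-23.40, -12.00).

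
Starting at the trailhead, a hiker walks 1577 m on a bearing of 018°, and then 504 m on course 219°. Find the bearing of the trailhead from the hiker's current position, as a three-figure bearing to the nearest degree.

Leg 1 (018°, 1577 m): east 1577 sin 18° = 487.32, north 1577 cos 18° = 1499.82
Leg 2 (219°, 504 m): east 504 sin 219° = -317.18, north 504 cos 219° = -391.68
Net displacement: 170.14 east, 1108.13 north. Direction back to start is (-170.14, -1108.13): bearing = atan2(-170.14, -1108.13) mod 360° = 188.73° ≈ 189°.

189°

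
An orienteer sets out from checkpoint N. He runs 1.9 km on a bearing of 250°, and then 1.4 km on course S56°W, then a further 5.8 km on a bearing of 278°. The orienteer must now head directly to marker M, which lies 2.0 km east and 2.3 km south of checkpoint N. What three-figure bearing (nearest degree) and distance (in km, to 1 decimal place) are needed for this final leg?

099°, 10.8 km

Leg 1 (250°, 1.9 km): east 1.9 sin 250° = -1.79, north 1.9 cos 250° = -0.65
Leg 2 (S56°W, 1.4 km): east 1.4 sin 236° = -1.16, north 1.4 cos 236° = -0.78
Leg 3 (278°, 5.8 km): east 5.8 sin 278° = -5.74, north 5.8 cos 278° = 0.81
Current position: (-8.69, -0.63). Target: (2.0, -2.3). Remaining: Δeast = 10.69, Δnorth = -1.67.
Bearing = atan2(10.69, -1.67) mod 360° = 98.90°; distance = √((10.69)² + (-1.67)²) = 10.820 km.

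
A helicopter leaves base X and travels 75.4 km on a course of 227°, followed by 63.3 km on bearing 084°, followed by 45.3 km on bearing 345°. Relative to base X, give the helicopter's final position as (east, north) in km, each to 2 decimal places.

(-3.92, -1.05)

Leg 1 (227°, 75.4 km): east 75.4 sin 227° = -55.14, north 75.4 cos 227° = -51.42
Leg 2 (084°, 63.3 km): east 63.3 sin 84° = 62.95, north 63.3 cos 84° = 6.62
Leg 3 (345°, 45.3 km): east 45.3 sin 345° = -11.72, north 45.3 cos 345° = 43.76
Summing: -3.92 km east, -1.05 km north → (-3.92, -1.05).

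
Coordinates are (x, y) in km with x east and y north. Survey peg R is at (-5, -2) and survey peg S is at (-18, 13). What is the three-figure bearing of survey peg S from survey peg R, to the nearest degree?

Δeast = -18 − -5 = -13.00; Δnorth = 13 − -2 = 15.00.
Bearing = atan2(Δeast, Δnorth) mod 360° = 319.09° ≈ 319°.

319°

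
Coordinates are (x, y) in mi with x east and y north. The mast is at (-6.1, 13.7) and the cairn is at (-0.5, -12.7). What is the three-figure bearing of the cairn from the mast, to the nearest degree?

Δeast = -0.5 − -6.1 = 5.60; Δnorth = -12.7 − 13.7 = -26.40.
Bearing = atan2(Δeast, Δnorth) mod 360° = 168.02° ≈ 168°.

168°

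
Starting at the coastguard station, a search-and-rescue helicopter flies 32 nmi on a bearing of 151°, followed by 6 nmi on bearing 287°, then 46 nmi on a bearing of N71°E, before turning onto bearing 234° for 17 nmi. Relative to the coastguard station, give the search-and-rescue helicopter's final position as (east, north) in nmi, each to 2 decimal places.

(39.52, -21.25)

Leg 1 (151°, 32 nmi): east 32 sin 151° = 15.51, north 32 cos 151° = -27.99
Leg 2 (287°, 6 nmi): east 6 sin 287° = -5.74, north 6 cos 287° = 1.75
Leg 3 (N71°E, 46 nmi): east 46 sin 71° = 43.49, north 46 cos 71° = 14.98
Leg 4 (234°, 17 nmi): east 17 sin 234° = -13.75, north 17 cos 234° = -9.99
Summing: 39.52 nmi east, -21.25 nmi north → (39.52, -21.25).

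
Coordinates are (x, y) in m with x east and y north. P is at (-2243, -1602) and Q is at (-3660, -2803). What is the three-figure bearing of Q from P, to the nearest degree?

Δeast = -3660 − -2243 = -1417.00; Δnorth = -2803 − -1602 = -1201.00.
Bearing = atan2(Δeast, Δnorth) mod 360° = 229.72° ≈ 230°.

230°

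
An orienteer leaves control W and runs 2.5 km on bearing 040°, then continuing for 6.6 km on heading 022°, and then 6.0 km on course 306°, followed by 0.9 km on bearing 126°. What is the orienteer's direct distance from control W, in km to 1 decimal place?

11.0 km

Leg 1 (040°, 2.5 km): east 2.5 sin 40° = 1.61, north 2.5 cos 40° = 1.92
Leg 2 (022°, 6.6 km): east 6.6 sin 22° = 2.47, north 6.6 cos 22° = 6.12
Leg 3 (306°, 6.0 km): east 6.0 sin 306° = -4.85, north 6.0 cos 306° = 3.53
Leg 4 (126°, 0.9 km): east 0.9 sin 126° = 0.73, north 0.9 cos 126° = -0.53
Net: -0.05 east, 11.03 north. Distance = √((-0.05)² + (11.03)²) = 11.032 km.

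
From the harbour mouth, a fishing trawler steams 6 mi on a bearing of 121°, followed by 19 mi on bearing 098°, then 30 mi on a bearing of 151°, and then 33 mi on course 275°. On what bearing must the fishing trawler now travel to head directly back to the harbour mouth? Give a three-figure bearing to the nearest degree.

Leg 1 (121°, 6 mi): east 6 sin 121° = 5.14, north 6 cos 121° = -3.09
Leg 2 (098°, 19 mi): east 19 sin 98° = 18.82, north 19 cos 98° = -2.64
Leg 3 (151°, 30 mi): east 30 sin 151° = 14.54, north 30 cos 151° = -26.24
Leg 4 (275°, 33 mi): east 33 sin 275° = -32.87, north 33 cos 275° = 2.88
Net displacement: 5.63 east, -29.10 north. Direction back to start is (-5.63, 29.10): bearing = atan2(-5.63, 29.10) mod 360° = 349.05° ≈ 349°.

349°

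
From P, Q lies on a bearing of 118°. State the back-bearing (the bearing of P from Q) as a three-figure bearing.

Back-bearing = 118° + 180° = 298°.

298°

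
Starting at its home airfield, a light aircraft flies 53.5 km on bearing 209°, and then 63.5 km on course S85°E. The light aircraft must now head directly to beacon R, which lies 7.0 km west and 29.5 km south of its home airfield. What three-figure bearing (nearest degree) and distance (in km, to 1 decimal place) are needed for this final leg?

297°, 49.9 km

Leg 1 (209°, 53.5 km): east 53.5 sin 209° = -25.94, north 53.5 cos 209° = -46.79
Leg 2 (S85°E, 63.5 km): east 63.5 sin 95° = 63.26, north 63.5 cos 95° = -5.53
Current position: (37.32, -52.33). Target: (-7.0, -29.5). Remaining: Δeast = -44.32, Δnorth = 22.83.
Bearing = atan2(-44.32, 22.83) mod 360° = 297.25°; distance = √((-44.32)² + (22.83)²) = 49.854 km.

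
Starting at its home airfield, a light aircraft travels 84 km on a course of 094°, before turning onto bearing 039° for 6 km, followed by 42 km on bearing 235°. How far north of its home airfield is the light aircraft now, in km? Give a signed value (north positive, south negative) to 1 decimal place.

-25.3 km

Leg 1 (094°, 84 km): east 84 sin 94° = 83.80, north 84 cos 94° = -5.86
Leg 2 (039°, 6 km): east 6 sin 39° = 3.78, north 6 cos 39° = 4.66
Leg 3 (235°, 42 km): east 42 sin 235° = -34.40, north 42 cos 235° = -24.09
Net north component: -25.29 km.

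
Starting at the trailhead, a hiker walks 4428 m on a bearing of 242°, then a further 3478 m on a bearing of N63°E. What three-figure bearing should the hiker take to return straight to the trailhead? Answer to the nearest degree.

058°

Leg 1 (242°, 4428 m): east 4428 sin 242° = -3909.69, north 4428 cos 242° = -2078.82
Leg 2 (N63°E, 3478 m): east 3478 sin 63° = 3098.92, north 3478 cos 63° = 1578.98
Net displacement: -810.77 east, -499.84 north. Direction back to start is (810.77, 499.84): bearing = atan2(810.77, 499.84) mod 360° = 58.35° ≈ 058°.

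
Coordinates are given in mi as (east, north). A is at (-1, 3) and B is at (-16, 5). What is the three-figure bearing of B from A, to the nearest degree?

Δeast = -16 − -1 = -15.00; Δnorth = 5 − 3 = 2.00.
Bearing = atan2(Δeast, Δnorth) mod 360° = 277.59° ≈ 278°.

278°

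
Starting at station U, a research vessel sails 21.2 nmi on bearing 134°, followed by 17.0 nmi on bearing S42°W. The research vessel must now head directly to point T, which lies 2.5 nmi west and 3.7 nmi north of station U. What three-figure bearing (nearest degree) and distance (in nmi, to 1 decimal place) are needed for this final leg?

348°, 31.7 nmi

Leg 1 (134°, 21.2 nmi): east 21.2 sin 134° = 15.25, north 21.2 cos 134° = -14.73
Leg 2 (S42°W, 17.0 nmi): east 17.0 sin 222° = -11.38, north 17.0 cos 222° = -12.63
Current position: (3.87, -27.36). Target: (-2.5, 3.7). Remaining: Δeast = -6.37, Δnorth = 31.06.
Bearing = atan2(-6.37, 31.06) mod 360° = 348.40°; distance = √((-6.37)² + (31.06)²) = 31.708 nmi.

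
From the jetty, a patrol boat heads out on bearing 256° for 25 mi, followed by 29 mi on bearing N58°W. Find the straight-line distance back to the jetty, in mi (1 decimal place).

49.7 mi

Leg 1 (256°, 25 mi): east 25 sin 256° = -24.26, north 25 cos 256° = -6.05
Leg 2 (N58°W, 29 mi): east 29 sin 302° = -24.59, north 29 cos 302° = 15.37
Net: -48.85 east, 9.32 north. Distance = √((-48.85)² + (9.32)²) = 49.732 mi.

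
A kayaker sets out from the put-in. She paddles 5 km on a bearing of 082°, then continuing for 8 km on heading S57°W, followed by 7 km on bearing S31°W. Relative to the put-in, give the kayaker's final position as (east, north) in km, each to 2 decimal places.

(-5.36, -9.66)

Leg 1 (082°, 5 km): east 5 sin 82° = 4.95, north 5 cos 82° = 0.70
Leg 2 (S57°W, 8 km): east 8 sin 237° = -6.71, north 8 cos 237° = -4.36
Leg 3 (S31°W, 7 km): east 7 sin 211° = -3.61, north 7 cos 211° = -6.00
Summing: -5.36 km east, -9.66 km north → (-5.36, -9.66).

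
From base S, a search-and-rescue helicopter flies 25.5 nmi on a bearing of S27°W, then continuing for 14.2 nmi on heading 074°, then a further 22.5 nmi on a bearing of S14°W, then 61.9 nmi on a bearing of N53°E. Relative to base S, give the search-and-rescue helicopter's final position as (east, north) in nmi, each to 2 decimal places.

Leg 1 (S27°W, 25.5 nmi): east 25.5 sin 207° = -11.58, north 25.5 cos 207° = -22.72
Leg 2 (074°, 14.2 nmi): east 14.2 sin 74° = 13.65, north 14.2 cos 74° = 3.91
Leg 3 (S14°W, 22.5 nmi): east 22.5 sin 194° = -5.44, north 22.5 cos 194° = -21.83
Leg 4 (N53°E, 61.9 nmi): east 61.9 sin 53° = 49.44, north 61.9 cos 53° = 37.25
Summing: 46.07 nmi east, -3.39 nmi north → (46.07, -3.39).

(46.07, -3.39)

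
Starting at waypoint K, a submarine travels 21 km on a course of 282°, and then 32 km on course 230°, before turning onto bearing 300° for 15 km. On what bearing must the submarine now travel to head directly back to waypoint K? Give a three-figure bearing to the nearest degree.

081°

Leg 1 (282°, 21 km): east 21 sin 282° = -20.54, north 21 cos 282° = 4.37
Leg 2 (230°, 32 km): east 32 sin 230° = -24.51, north 32 cos 230° = -20.57
Leg 3 (300°, 15 km): east 15 sin 300° = -12.99, north 15 cos 300° = 7.50
Net displacement: -58.04 east, -8.70 north. Direction back to start is (58.04, 8.70): bearing = atan2(58.04, 8.70) mod 360° = 81.47° ≈ 081°.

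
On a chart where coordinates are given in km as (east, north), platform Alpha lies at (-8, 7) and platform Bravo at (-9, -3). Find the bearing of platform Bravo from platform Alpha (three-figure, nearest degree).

186°

Δeast = -9 − -8 = -1.00; Δnorth = -3 − 7 = -10.00.
Bearing = atan2(Δeast, Δnorth) mod 360° = 185.71° ≈ 186°.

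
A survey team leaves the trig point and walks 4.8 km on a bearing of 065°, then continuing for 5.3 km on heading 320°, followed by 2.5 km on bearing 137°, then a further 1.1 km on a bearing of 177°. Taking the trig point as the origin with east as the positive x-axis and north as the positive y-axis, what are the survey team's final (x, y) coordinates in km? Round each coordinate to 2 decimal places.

Leg 1 (065°, 4.8 km): east 4.8 sin 65° = 4.35, north 4.8 cos 65° = 2.03
Leg 2 (320°, 5.3 km): east 5.3 sin 320° = -3.41, north 5.3 cos 320° = 4.06
Leg 3 (137°, 2.5 km): east 2.5 sin 137° = 1.70, north 2.5 cos 137° = -1.83
Leg 4 (177°, 1.1 km): east 1.1 sin 177° = 0.06, north 1.1 cos 177° = -1.10
Summing: 2.71 km east, 3.16 km north → (2.71, 3.16).

(2.71, 3.16)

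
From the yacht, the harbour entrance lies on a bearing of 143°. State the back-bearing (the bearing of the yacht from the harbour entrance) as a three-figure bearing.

Back-bearing = 143° + 180° = 323°.

323°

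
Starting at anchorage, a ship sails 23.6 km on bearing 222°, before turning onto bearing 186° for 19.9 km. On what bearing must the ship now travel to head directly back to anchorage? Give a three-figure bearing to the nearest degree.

026°

Leg 1 (222°, 23.6 km): east 23.6 sin 222° = -15.79, north 23.6 cos 222° = -17.54
Leg 2 (186°, 19.9 km): east 19.9 sin 186° = -2.08, north 19.9 cos 186° = -19.79
Net displacement: -17.87 east, -37.33 north. Direction back to start is (17.87, 37.33): bearing = atan2(17.87, 37.33) mod 360° = 25.58° ≈ 026°.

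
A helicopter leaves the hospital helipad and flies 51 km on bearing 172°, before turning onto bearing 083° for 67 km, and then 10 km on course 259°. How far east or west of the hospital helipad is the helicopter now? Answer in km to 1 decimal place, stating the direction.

63.8 km east

Leg 1 (172°, 51 km): east 51 sin 172° = 7.10, north 51 cos 172° = -50.50
Leg 2 (083°, 67 km): east 67 sin 83° = 66.50, north 67 cos 83° = 8.17
Leg 3 (259°, 10 km): east 10 sin 259° = -9.82, north 10 cos 259° = -1.91
Net east component: 63.78 km.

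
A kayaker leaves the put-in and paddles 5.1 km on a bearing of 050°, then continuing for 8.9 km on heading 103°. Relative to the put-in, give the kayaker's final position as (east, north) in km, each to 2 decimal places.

(12.58, 1.28)

Leg 1 (050°, 5.1 km): east 5.1 sin 50° = 3.91, north 5.1 cos 50° = 3.28
Leg 2 (103°, 8.9 km): east 8.9 sin 103° = 8.67, north 8.9 cos 103° = -2.00
Summing: 12.58 km east, 1.28 km north → (12.58, 1.28).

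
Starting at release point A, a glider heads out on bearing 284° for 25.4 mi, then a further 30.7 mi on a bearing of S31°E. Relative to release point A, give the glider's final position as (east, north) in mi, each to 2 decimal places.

Leg 1 (284°, 25.4 mi): east 25.4 sin 284° = -24.65, north 25.4 cos 284° = 6.14
Leg 2 (S31°E, 30.7 mi): east 30.7 sin 149° = 15.81, north 30.7 cos 149° = -26.32
Summing: -8.83 mi east, -20.17 mi north → (-8.83, -20.17).

(-8.83, -20.17)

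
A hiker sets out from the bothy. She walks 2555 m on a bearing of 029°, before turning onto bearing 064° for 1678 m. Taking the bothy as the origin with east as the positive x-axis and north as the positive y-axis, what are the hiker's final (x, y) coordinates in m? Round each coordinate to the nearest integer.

(2747, 2970)

Leg 1 (029°, 2555 m): east 2555 sin 29° = 1238.69, north 2555 cos 29° = 2234.65
Leg 2 (064°, 1678 m): east 1678 sin 64° = 1508.18, north 1678 cos 64° = 735.59
Summing: 2746.86 m east, 2970.24 m north → (2747, 2970).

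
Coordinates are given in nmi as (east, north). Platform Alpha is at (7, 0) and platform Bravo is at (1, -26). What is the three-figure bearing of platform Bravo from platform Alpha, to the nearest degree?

193°

Δeast = 1 − 7 = -6.00; Δnorth = -26 − 0 = -26.00.
Bearing = atan2(Δeast, Δnorth) mod 360° = 192.99° ≈ 193°.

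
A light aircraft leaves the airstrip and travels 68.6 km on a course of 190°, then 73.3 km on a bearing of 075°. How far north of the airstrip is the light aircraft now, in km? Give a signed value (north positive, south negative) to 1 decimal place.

-48.6 km

Leg 1 (190°, 68.6 km): east 68.6 sin 190° = -11.91, north 68.6 cos 190° = -67.56
Leg 2 (075°, 73.3 km): east 73.3 sin 75° = 70.80, north 73.3 cos 75° = 18.97
Net north component: -48.59 km.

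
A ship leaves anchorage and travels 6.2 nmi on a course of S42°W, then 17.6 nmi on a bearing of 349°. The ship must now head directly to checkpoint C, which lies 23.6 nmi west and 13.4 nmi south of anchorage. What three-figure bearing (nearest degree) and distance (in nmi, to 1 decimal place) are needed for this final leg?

Leg 1 (S42°W, 6.2 nmi): east 6.2 sin 222° = -4.15, north 6.2 cos 222° = -4.61
Leg 2 (349°, 17.6 nmi): east 17.6 sin 349° = -3.36, north 17.6 cos 349° = 17.28
Current position: (-7.51, 12.67). Target: (-23.6, -13.4). Remaining: Δeast = -16.09, Δnorth = -26.07.
Bearing = atan2(-16.09, -26.07) mod 360° = 211.69°; distance = √((-16.09)² + (-26.07)²) = 30.636 nmi.

212°, 30.6 nmi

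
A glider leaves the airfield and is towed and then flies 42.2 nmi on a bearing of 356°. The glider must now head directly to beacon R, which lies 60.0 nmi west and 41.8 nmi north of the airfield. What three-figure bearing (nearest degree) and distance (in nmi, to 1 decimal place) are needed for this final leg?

Leg 1 (356°, 42.2 nmi): east 42.2 sin 356° = -2.94, north 42.2 cos 356° = 42.10
Current position: (-2.94, 42.10). Target: (-60.0, 41.8). Remaining: Δeast = -57.06, Δnorth = -0.30.
Bearing = atan2(-57.06, -0.30) mod 360° = 269.70°; distance = √((-57.06)² + (-0.30)²) = 57.057 nmi.

270°, 57.1 nmi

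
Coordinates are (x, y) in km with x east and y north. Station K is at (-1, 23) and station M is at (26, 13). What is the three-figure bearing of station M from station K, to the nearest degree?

110°

Δeast = 26 − -1 = 27.00; Δnorth = 13 − 23 = -10.00.
Bearing = atan2(Δeast, Δnorth) mod 360° = 110.32° ≈ 110°.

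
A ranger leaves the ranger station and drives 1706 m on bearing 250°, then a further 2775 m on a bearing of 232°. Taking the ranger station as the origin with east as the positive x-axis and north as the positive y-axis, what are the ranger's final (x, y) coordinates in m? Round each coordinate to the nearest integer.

(-3790, -2292)

Leg 1 (250°, 1706 m): east 1706 sin 250° = -1603.12, north 1706 cos 250° = -583.49
Leg 2 (232°, 2775 m): east 2775 sin 232° = -2186.73, north 2775 cos 232° = -1708.46
Summing: -3789.85 m east, -2291.95 m north → (-3790, -2292).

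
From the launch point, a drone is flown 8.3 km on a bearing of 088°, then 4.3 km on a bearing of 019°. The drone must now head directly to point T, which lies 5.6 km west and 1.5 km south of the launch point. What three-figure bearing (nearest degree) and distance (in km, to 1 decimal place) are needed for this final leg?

249°, 16.4 km

Leg 1 (088°, 8.3 km): east 8.3 sin 88° = 8.29, north 8.3 cos 88° = 0.29
Leg 2 (019°, 4.3 km): east 4.3 sin 19° = 1.40, north 4.3 cos 19° = 4.07
Current position: (9.69, 4.36). Target: (-5.6, -1.5). Remaining: Δeast = -15.29, Δnorth = -5.86.
Bearing = atan2(-15.29, -5.86) mod 360° = 249.05°; distance = √((-15.29)² + (-5.86)²) = 16.377 km.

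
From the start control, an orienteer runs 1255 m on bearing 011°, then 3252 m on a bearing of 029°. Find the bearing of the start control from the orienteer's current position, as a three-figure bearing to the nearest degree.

Leg 1 (011°, 1255 m): east 1255 sin 11° = 239.47, north 1255 cos 11° = 1231.94
Leg 2 (029°, 3252 m): east 3252 sin 29° = 1576.60, north 3252 cos 29° = 2844.26
Net displacement: 1816.07 east, 4076.21 north. Direction back to start is (-1816.07, -4076.21): bearing = atan2(-1816.07, -4076.21) mod 360° = 204.01° ≈ 204°.

204°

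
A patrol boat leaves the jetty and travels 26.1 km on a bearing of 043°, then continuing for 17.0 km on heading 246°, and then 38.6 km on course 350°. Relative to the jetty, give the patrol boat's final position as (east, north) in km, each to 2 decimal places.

Leg 1 (043°, 26.1 km): east 26.1 sin 43° = 17.80, north 26.1 cos 43° = 19.09
Leg 2 (246°, 17.0 km): east 17.0 sin 246° = -15.53, north 17.0 cos 246° = -6.91
Leg 3 (350°, 38.6 km): east 38.6 sin 350° = -6.70, north 38.6 cos 350° = 38.01
Summing: -4.43 km east, 50.19 km north → (-4.43, 50.19).

(-4.43, 50.19)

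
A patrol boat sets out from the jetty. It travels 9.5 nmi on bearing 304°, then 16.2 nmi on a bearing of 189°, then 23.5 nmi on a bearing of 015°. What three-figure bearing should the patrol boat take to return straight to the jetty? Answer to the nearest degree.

160°

Leg 1 (304°, 9.5 nmi): east 9.5 sin 304° = -7.88, north 9.5 cos 304° = 5.31
Leg 2 (189°, 16.2 nmi): east 16.2 sin 189° = -2.53, north 16.2 cos 189° = -16.00
Leg 3 (015°, 23.5 nmi): east 23.5 sin 15° = 6.08, north 23.5 cos 15° = 22.70
Net displacement: -4.33 east, 12.01 north. Direction back to start is (4.33, -12.01): bearing = atan2(4.33, -12.01) mod 360° = 160.18° ≈ 160°.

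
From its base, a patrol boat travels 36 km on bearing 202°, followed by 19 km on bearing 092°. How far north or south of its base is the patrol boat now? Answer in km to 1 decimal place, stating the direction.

34.0 km south

Leg 1 (202°, 36 km): east 36 sin 202° = -13.49, north 36 cos 202° = -33.38
Leg 2 (092°, 19 km): east 19 sin 92° = 18.99, north 19 cos 92° = -0.66
Net north component: -34.04 km.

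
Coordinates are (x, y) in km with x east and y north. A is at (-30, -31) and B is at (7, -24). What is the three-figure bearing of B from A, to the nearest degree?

Δeast = 7 − -30 = 37.00; Δnorth = -24 − -31 = 7.00.
Bearing = atan2(Δeast, Δnorth) mod 360° = 79.29° ≈ 079°.

079°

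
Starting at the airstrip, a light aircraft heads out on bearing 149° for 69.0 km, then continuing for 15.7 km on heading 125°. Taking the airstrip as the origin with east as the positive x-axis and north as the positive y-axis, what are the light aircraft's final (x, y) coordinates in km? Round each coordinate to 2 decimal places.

(48.40, -68.15)

Leg 1 (149°, 69.0 km): east 69.0 sin 149° = 35.54, north 69.0 cos 149° = -59.14
Leg 2 (125°, 15.7 km): east 15.7 sin 125° = 12.86, north 15.7 cos 125° = -9.01
Summing: 48.40 km east, -68.15 km north → (48.40, -68.15).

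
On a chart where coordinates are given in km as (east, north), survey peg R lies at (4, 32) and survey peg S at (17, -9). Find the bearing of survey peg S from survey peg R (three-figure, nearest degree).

Δeast = 17 − 4 = 13.00; Δnorth = -9 − 32 = -41.00.
Bearing = atan2(Δeast, Δnorth) mod 360° = 162.41° ≈ 162°.

162°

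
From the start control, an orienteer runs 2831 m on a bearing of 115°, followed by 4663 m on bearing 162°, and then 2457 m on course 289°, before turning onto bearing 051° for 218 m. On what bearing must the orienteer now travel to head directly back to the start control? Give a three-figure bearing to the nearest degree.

Leg 1 (115°, 2831 m): east 2831 sin 115° = 2565.76, north 2831 cos 115° = -1196.43
Leg 2 (162°, 4663 m): east 4663 sin 162° = 1440.95, north 4663 cos 162° = -4434.78
Leg 3 (289°, 2457 m): east 2457 sin 289° = -2323.14, north 2457 cos 289° = 799.92
Leg 4 (051°, 218 m): east 218 sin 51° = 169.42, north 218 cos 51° = 137.19
Net displacement: 1852.98 east, -4694.10 north. Direction back to start is (-1852.98, 4694.10): bearing = atan2(-1852.98, 4694.10) mod 360° = 338.46° ≈ 338°.

338°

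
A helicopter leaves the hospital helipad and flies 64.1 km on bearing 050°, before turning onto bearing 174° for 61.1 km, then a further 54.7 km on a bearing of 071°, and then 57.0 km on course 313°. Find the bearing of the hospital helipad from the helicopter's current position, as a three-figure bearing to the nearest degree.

240°

Leg 1 (050°, 64.1 km): east 64.1 sin 50° = 49.10, north 64.1 cos 50° = 41.20
Leg 2 (174°, 61.1 km): east 61.1 sin 174° = 6.39, north 61.1 cos 174° = -60.77
Leg 3 (071°, 54.7 km): east 54.7 sin 71° = 51.72, north 54.7 cos 71° = 17.81
Leg 4 (313°, 57.0 km): east 57.0 sin 313° = -41.69, north 57.0 cos 313° = 38.87
Net displacement: 65.52 east, 37.12 north. Direction back to start is (-65.52, -37.12): bearing = atan2(-65.52, -37.12) mod 360° = 240.47° ≈ 240°.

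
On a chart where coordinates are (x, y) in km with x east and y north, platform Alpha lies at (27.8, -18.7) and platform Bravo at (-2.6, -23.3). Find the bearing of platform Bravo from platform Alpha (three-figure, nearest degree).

Δeast = -2.6 − 27.8 = -30.40; Δnorth = -23.3 − -18.7 = -4.60.
Bearing = atan2(Δeast, Δnorth) mod 360° = 261.40° ≈ 261°.

261°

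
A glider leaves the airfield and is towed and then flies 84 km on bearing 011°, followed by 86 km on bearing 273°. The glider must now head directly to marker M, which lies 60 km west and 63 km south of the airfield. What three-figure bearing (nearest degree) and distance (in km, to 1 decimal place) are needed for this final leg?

Leg 1 (011°, 84 km): east 84 sin 11° = 16.03, north 84 cos 11° = 82.46
Leg 2 (273°, 86 km): east 86 sin 273° = -85.88, north 86 cos 273° = 4.50
Current position: (-69.85, 86.96). Target: (-60, -63). Remaining: Δeast = 9.85, Δnorth = -149.96.
Bearing = atan2(9.85, -149.96) mod 360° = 176.24°; distance = √((9.85)² + (-149.96)²) = 150.281 km.

176°, 150.3 km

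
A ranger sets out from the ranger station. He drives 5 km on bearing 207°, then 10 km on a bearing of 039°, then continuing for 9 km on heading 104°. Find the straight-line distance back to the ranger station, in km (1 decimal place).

12.8 km

Leg 1 (207°, 5 km): east 5 sin 207° = -2.27, north 5 cos 207° = -4.46
Leg 2 (039°, 10 km): east 10 sin 39° = 6.29, north 10 cos 39° = 7.77
Leg 3 (104°, 9 km): east 9 sin 104° = 8.73, north 9 cos 104° = -2.18
Net: 12.76 east, 1.14 north. Distance = √((12.76)² + (1.14)²) = 12.807 km.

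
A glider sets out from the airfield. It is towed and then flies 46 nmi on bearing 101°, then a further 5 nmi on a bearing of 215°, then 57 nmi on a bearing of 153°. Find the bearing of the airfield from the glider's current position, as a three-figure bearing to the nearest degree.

Leg 1 (101°, 46 nmi): east 46 sin 101° = 45.15, north 46 cos 101° = -8.78
Leg 2 (215°, 5 nmi): east 5 sin 215° = -2.87, north 5 cos 215° = -4.10
Leg 3 (153°, 57 nmi): east 57 sin 153° = 25.88, north 57 cos 153° = -50.79
Net displacement: 68.16 east, -63.66 north. Direction back to start is (-68.16, 63.66): bearing = atan2(-68.16, 63.66) mod 360° = 313.04° ≈ 313°.

313°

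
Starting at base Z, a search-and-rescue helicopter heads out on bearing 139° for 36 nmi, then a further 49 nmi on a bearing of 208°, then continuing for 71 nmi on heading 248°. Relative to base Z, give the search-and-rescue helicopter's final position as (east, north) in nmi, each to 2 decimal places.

Leg 1 (139°, 36 nmi): east 36 sin 139° = 23.62, north 36 cos 139° = -27.17
Leg 2 (208°, 49 nmi): east 49 sin 208° = -23.00, north 49 cos 208° = -43.26
Leg 3 (248°, 71 nmi): east 71 sin 248° = -65.83, north 71 cos 248° = -26.60
Summing: -65.22 nmi east, -97.03 nmi north → (-65.22, -97.03).

(-65.22, -97.03)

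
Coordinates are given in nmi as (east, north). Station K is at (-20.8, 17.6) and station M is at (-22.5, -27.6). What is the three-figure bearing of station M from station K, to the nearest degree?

Δeast = -22.5 − -20.8 = -1.70; Δnorth = -27.6 − 17.6 = -45.20.
Bearing = atan2(Δeast, Δnorth) mod 360° = 182.15° ≈ 182°.

182°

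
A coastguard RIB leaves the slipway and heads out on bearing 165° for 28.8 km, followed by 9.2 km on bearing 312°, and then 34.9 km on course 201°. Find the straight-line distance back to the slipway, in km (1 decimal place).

Leg 1 (165°, 28.8 km): east 28.8 sin 165° = 7.45, north 28.8 cos 165° = -27.82
Leg 2 (312°, 9.2 km): east 9.2 sin 312° = -6.84, north 9.2 cos 312° = 6.16
Leg 3 (201°, 34.9 km): east 34.9 sin 201° = -12.51, north 34.9 cos 201° = -32.58
Net: -11.89 east, -54.24 north. Distance = √((-11.89)² + (-54.24)²) = 55.532 km.

55.5 km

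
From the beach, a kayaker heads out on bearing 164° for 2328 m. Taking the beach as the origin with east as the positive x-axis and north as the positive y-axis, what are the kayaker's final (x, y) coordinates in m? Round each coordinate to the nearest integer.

Leg 1 (164°, 2328 m): east 2328 sin 164° = 641.68, north 2328 cos 164° = -2237.82
Summing: 641.68 m east, -2237.82 m north → (642, -2238).

(642, -2238)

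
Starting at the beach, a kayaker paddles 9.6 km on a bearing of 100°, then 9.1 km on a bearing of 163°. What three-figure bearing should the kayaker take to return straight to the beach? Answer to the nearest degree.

Leg 1 (100°, 9.6 km): east 9.6 sin 100° = 9.45, north 9.6 cos 100° = -1.67
Leg 2 (163°, 9.1 km): east 9.1 sin 163° = 2.66, north 9.1 cos 163° = -8.70
Net displacement: 12.11 east, -10.37 north. Direction back to start is (-12.11, 10.37): bearing = atan2(-12.11, 10.37) mod 360° = 310.56° ≈ 311°.

311°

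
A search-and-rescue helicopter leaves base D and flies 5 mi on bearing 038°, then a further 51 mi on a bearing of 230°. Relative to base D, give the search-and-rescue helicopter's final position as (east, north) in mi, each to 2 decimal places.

(-35.99, -28.84)

Leg 1 (038°, 5 mi): east 5 sin 38° = 3.08, north 5 cos 38° = 3.94
Leg 2 (230°, 51 mi): east 51 sin 230° = -39.07, north 51 cos 230° = -32.78
Summing: -35.99 mi east, -28.84 mi north → (-35.99, -28.84).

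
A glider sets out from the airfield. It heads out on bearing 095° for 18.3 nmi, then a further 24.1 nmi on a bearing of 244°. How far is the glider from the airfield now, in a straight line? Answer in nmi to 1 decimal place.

Leg 1 (095°, 18.3 nmi): east 18.3 sin 95° = 18.23, north 18.3 cos 95° = -1.59
Leg 2 (244°, 24.1 nmi): east 24.1 sin 244° = -21.66, north 24.1 cos 244° = -10.56
Net: -3.43 east, -12.16 north. Distance = √((-3.43)² + (-12.16)²) = 12.634 nmi.

12.6 nmi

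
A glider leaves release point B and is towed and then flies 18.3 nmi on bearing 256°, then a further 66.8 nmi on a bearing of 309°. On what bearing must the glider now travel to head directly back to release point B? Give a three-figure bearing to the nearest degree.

Leg 1 (256°, 18.3 nmi): east 18.3 sin 256° = -17.76, north 18.3 cos 256° = -4.43
Leg 2 (309°, 66.8 nmi): east 66.8 sin 309° = -51.91, north 66.8 cos 309° = 42.04
Net displacement: -69.67 east, 37.61 north. Direction back to start is (69.67, -37.61): bearing = atan2(69.67, -37.61) mod 360° = 118.36° ≈ 118°.

118°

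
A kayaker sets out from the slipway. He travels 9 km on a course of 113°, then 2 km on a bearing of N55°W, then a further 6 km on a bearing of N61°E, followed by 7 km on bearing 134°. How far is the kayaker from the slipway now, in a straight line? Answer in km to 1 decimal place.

Leg 1 (113°, 9 km): east 9 sin 113° = 8.28, north 9 cos 113° = -3.52
Leg 2 (N55°W, 2 km): east 2 sin 305° = -1.64, north 2 cos 305° = 1.15
Leg 3 (N61°E, 6 km): east 6 sin 61° = 5.25, north 6 cos 61° = 2.91
Leg 4 (134°, 7 km): east 7 sin 134° = 5.04, north 7 cos 134° = -4.86
Net: 16.93 east, -4.32 north. Distance = √((16.93)² + (-4.32)²) = 17.473 km.

17.5 km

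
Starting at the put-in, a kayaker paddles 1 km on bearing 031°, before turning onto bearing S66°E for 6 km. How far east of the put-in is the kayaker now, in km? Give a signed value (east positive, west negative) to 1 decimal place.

Leg 1 (031°, 1 km): east 1 sin 31° = 0.52, north 1 cos 31° = 0.86
Leg 2 (S66°E, 6 km): east 6 sin 114° = 5.48, north 6 cos 114° = -2.44
Net east component: 6.00 km.

6.0 km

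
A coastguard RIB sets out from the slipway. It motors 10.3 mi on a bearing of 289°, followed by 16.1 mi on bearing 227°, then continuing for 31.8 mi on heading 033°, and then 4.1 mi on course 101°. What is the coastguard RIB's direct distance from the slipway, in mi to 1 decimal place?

Leg 1 (289°, 10.3 mi): east 10.3 sin 289° = -9.74, north 10.3 cos 289° = 3.35
Leg 2 (227°, 16.1 mi): east 16.1 sin 227° = -11.77, north 16.1 cos 227° = -10.98
Leg 3 (033°, 31.8 mi): east 31.8 sin 33° = 17.32, north 31.8 cos 33° = 26.67
Leg 4 (101°, 4.1 mi): east 4.1 sin 101° = 4.02, north 4.1 cos 101° = -0.78
Net: -0.17 east, 18.26 north. Distance = √((-0.17)² + (18.26)²) = 18.261 mi.

18.3 mi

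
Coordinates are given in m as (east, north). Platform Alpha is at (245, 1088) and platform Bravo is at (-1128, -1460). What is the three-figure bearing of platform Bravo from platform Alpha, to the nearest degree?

Δeast = -1128 − 245 = -1373.00; Δnorth = -1460 − 1088 = -2548.00.
Bearing = atan2(Δeast, Δnorth) mod 360° = 208.32° ≈ 208°.

208°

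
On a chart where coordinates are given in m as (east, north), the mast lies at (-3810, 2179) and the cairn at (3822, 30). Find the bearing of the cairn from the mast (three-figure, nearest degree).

Δeast = 3822 − -3810 = 7632.00; Δnorth = 30 − 2179 = -2149.00.
Bearing = atan2(Δeast, Δnorth) mod 360° = 105.73° ≈ 106°.

106°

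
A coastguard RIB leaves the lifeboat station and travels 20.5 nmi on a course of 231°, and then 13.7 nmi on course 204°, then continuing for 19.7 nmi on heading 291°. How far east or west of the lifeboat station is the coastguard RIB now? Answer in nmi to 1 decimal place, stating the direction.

Leg 1 (231°, 20.5 nmi): east 20.5 sin 231° = -15.93, north 20.5 cos 231° = -12.90
Leg 2 (204°, 13.7 nmi): east 13.7 sin 204° = -5.57, north 13.7 cos 204° = -12.52
Leg 3 (291°, 19.7 nmi): east 19.7 sin 291° = -18.39, north 19.7 cos 291° = 7.06
Net east component: -39.90 nmi.

39.9 nmi west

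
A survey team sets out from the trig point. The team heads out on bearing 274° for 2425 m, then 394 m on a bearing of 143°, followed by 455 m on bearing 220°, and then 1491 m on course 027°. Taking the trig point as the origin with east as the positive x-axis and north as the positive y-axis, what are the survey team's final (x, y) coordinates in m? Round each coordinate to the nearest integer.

(-1798, 834)

Leg 1 (274°, 2425 m): east 2425 sin 274° = -2419.09, north 2425 cos 274° = 169.16
Leg 2 (143°, 394 m): east 394 sin 143° = 237.12, north 394 cos 143° = -314.66
Leg 3 (220°, 455 m): east 455 sin 220° = -292.47, north 455 cos 220° = -348.55
Leg 4 (027°, 1491 m): east 1491 sin 27° = 676.90, north 1491 cos 27° = 1328.49
Summing: -1797.55 m east, 834.44 m north → (-1798, 834).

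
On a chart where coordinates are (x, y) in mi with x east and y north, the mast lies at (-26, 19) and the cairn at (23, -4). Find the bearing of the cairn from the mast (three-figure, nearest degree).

115°

Δeast = 23 − -26 = 49.00; Δnorth = -4 − 19 = -23.00.
Bearing = atan2(Δeast, Δnorth) mod 360° = 115.14° ≈ 115°.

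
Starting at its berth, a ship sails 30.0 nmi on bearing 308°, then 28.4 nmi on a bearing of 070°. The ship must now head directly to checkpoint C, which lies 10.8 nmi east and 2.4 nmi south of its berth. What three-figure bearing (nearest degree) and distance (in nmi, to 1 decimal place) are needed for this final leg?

166°, 31.6 nmi

Leg 1 (308°, 30.0 nmi): east 30.0 sin 308° = -23.64, north 30.0 cos 308° = 18.47
Leg 2 (070°, 28.4 nmi): east 28.4 sin 70° = 26.69, north 28.4 cos 70° = 9.71
Current position: (3.05, 28.18). Target: (10.8, -2.4). Remaining: Δeast = 7.75, Δnorth = -30.58.
Bearing = atan2(7.75, -30.58) mod 360° = 165.77°; distance = √((7.75)² + (-30.58)²) = 31.551 nmi.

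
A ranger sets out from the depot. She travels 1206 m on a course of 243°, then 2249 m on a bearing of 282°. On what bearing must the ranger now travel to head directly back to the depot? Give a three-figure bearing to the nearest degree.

089°

Leg 1 (243°, 1206 m): east 1206 sin 243° = -1074.55, north 1206 cos 243° = -547.51
Leg 2 (282°, 2249 m): east 2249 sin 282° = -2199.85, north 2249 cos 282° = 467.59
Net displacement: -3274.41 east, -79.92 north. Direction back to start is (3274.41, 79.92): bearing = atan2(3274.41, 79.92) mod 360° = 88.60° ≈ 089°.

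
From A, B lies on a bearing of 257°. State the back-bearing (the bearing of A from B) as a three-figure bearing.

077°

Back-bearing = 257° − 180° = 077°.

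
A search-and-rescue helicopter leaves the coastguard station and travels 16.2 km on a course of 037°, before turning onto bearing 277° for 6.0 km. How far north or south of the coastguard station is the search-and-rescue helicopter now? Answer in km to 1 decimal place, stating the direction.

Leg 1 (037°, 16.2 km): east 16.2 sin 37° = 9.75, north 16.2 cos 37° = 12.94
Leg 2 (277°, 6.0 km): east 6.0 sin 277° = -5.96, north 6.0 cos 277° = 0.73
Net north component: 13.67 km.

13.7 km north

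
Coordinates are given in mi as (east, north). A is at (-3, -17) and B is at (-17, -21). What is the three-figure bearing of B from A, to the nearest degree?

254°

Δeast = -17 − -3 = -14.00; Δnorth = -21 − -17 = -4.00.
Bearing = atan2(Δeast, Δnorth) mod 360° = 254.05° ≈ 254°.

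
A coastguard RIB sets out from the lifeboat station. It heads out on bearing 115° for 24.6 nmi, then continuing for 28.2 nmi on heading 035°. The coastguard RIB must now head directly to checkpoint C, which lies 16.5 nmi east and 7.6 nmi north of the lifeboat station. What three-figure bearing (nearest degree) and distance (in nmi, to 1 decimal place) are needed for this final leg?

257°, 22.6 nmi

Leg 1 (115°, 24.6 nmi): east 24.6 sin 115° = 22.30, north 24.6 cos 115° = -10.40
Leg 2 (035°, 28.2 nmi): east 28.2 sin 35° = 16.17, north 28.2 cos 35° = 23.10
Current position: (38.47, 12.70). Target: (16.5, 7.6). Remaining: Δeast = -21.97, Δnorth = -5.10.
Bearing = atan2(-21.97, -5.10) mod 360° = 256.92°; distance = √((-21.97)² + (-5.10)²) = 22.555 nmi.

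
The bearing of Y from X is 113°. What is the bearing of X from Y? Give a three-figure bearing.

Back-bearing = 113° + 180° = 293°.

293°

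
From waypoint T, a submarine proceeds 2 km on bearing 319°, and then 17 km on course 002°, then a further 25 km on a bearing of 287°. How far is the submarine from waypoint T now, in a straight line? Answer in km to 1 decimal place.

Leg 1 (319°, 2 km): east 2 sin 319° = -1.31, north 2 cos 319° = 1.51
Leg 2 (002°, 17 km): east 17 sin 2° = 0.59, north 17 cos 2° = 16.99
Leg 3 (287°, 25 km): east 25 sin 287° = -23.91, north 25 cos 287° = 7.31
Net: -24.63 east, 25.81 north. Distance = √((-24.63)² + (25.81)²) = 35.673 km.

35.7 km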